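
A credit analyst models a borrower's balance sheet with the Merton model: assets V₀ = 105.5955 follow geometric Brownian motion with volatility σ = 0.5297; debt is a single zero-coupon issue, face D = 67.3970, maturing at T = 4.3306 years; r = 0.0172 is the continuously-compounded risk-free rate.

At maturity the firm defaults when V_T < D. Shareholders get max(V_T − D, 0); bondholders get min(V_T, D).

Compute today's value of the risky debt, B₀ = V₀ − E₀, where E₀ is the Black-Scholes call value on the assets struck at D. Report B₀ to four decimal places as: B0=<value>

d₁ = [ln(V₀/D) + (r + σ²/2)T] / (σ√T)
   = [ln(105.5955/67.3970) + (0.0172 + 0.5·0.5297²)·4.3306] / (0.5297·√4.3306)
   = [0.449015 + 0.682031] / 1.102311 = 1.026068
d₂ = d₁ − σ√T = 1.026068 − 1.102311 = -0.076242
N(d₁) = 0.847570,  N(d₂) = 0.469613,  e^(−rT) = 0.928220
E₀ = V₀·N(d₁) − D·e^(−rT)·N(d₂)
   = 105.5955·0.847570 − 67.3970·0.928220·0.469613 = 60.120962
B₀ = V₀ − E₀ = 105.5955 − 60.120962 = 45.474538

B0=45.4745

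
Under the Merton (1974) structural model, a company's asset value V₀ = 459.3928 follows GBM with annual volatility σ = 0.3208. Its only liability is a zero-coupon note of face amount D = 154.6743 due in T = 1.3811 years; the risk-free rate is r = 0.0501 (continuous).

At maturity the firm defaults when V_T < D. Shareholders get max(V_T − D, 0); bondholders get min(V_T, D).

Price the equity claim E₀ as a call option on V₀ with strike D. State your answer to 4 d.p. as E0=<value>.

E0=315.0874

d₁ = [ln(V₀/D) + (r + σ²/2)T] / (σ√T)
   = [ln(459.3928/154.6743) + (0.0501 + 0.5·0.3208²)·1.3811] / (0.3208·√1.3811)
   = [1.088584 + 0.140259] / 0.377005 = 3.259490
d₂ = d₁ − σ√T = 3.259490 − 0.377005 = 2.882485
N(d₁) = 0.999442,  N(d₂) = 0.998027,  e^(−rT) = 0.933146
E₀ = V₀·N(d₁) − D·e^(−rT)·N(d₂)
   = 459.3928·0.999442 − 154.6743·0.933146·0.998027 = 315.087389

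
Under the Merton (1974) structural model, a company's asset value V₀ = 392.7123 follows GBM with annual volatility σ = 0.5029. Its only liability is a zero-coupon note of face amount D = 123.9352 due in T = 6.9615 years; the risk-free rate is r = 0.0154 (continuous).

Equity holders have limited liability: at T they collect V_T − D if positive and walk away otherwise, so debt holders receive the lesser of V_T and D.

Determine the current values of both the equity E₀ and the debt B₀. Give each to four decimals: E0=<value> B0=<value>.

E0=303.5474 B0=89.1649

d₁ = [ln(V₀/D) + (r + σ²/2)T] / (σ√T)
   = [ln(392.7123/123.9352) + (0.0154 + 0.5·0.5029²)·6.9615] / (0.5029·√6.9615)
   = [1.153318 + 0.987518] / 1.326884 = 1.613431
d₂ = d₁ − σ√T = 1.613431 − 1.326884 = 0.286547
N(d₁) = 0.946675,  N(d₂) = 0.612770,  e^(−rT) = 0.898340
E₀ = V₀·N(d₁) − D·e^(−rT)·N(d₂)
   = 392.7123·0.946675 − 123.9352·0.898340·0.612770 = 303.547408
B₀ = V₀ − E₀ = 392.7123 − 303.547408 = 89.164892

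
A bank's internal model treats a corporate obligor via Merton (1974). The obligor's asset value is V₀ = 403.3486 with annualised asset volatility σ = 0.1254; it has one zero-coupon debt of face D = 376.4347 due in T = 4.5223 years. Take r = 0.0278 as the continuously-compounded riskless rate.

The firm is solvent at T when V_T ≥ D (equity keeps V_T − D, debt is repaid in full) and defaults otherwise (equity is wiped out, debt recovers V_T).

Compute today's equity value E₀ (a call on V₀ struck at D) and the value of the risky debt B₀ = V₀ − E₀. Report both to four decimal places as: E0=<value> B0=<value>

E0=84.5565 B0=318.7921

d₁ = [ln(V₀/D) + (r + σ²/2)T] / (σ√T)
   = [ln(403.3486/376.4347) + (0.0278 + 0.5·0.1254²)·4.5223] / (0.1254·√4.5223)
   = [0.069057 + 0.161277] / 0.266672 = 0.863734
d₂ = d₁ − σ√T = 0.863734 − 0.266672 = 0.597062
N(d₁) = 0.806133,  N(d₂) = 0.724767,  e^(−rT) = 0.881862
E₀ = V₀·N(d₁) − D·e^(−rT)·N(d₂)
   = 403.3486·0.806133 − 376.4347·0.881862·0.724767 = 84.556494
B₀ = V₀ − E₀ = 403.3486 − 84.556494 = 318.792106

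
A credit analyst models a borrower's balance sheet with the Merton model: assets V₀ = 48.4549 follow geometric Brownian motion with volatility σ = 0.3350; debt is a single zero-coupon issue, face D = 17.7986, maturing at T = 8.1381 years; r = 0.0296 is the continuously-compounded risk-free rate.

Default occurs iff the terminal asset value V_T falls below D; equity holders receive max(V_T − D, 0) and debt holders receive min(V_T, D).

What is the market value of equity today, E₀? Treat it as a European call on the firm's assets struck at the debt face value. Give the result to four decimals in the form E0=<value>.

E0=35.5134

d₁ = [ln(V₀/D) + (r + σ²/2)T] / (σ√T)
   = [ln(48.4549/17.7986) + (0.0296 + 0.5·0.3350²)·8.1381] / (0.3350·√8.1381)
   = [1.001514 + 0.697537] / 0.955666 = 1.777870
d₂ = d₁ − σ√T = 1.777870 − 0.955666 = 0.822204
N(d₁) = 0.962287,  N(d₂) = 0.794519,  e^(−rT) = 0.785930
E₀ = V₀·N(d₁) − D·e^(−rT)·N(d₂)
   = 48.4549·0.962287 − 17.7986·0.785930·0.794519 = 35.513443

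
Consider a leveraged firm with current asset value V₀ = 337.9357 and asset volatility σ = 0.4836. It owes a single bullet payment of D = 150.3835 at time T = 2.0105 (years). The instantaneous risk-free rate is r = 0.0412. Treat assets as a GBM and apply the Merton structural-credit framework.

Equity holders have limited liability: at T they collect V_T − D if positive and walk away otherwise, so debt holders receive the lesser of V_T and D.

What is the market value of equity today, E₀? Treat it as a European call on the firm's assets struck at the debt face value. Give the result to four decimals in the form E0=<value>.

d₁ = [ln(V₀/D) + (r + σ²/2)T] / (σ√T)
   = [ln(337.9357/150.3835) + (0.0412 + 0.5·0.4836²)·2.0105] / (0.4836·√2.0105)
   = [0.809667 + 0.317929] / 0.685707 = 1.644430
d₂ = d₁ − σ√T = 1.644430 − 0.685707 = 0.958723
N(d₁) = 0.949956,  N(d₂) = 0.831151,  e^(−rT) = 0.920505
E₀ = V₀·N(d₁) − D·e^(−rT)·N(d₂)
   = 337.9357·0.949956 − 150.3835·0.920505·0.831151 = 205.968919

E0=205.9689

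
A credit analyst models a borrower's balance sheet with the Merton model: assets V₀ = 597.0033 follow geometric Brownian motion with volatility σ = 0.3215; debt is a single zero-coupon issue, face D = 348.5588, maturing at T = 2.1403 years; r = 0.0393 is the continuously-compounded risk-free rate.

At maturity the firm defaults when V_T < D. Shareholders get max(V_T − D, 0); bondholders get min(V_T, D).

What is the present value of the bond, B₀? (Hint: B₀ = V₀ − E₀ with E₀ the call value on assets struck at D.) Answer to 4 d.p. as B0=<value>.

B0=311.6902

d₁ = [ln(V₀/D) + (r + σ²/2)T] / (σ√T)
   = [ln(597.0033/348.5588) + (0.0393 + 0.5·0.3215²)·2.1403] / (0.3215·√2.1403)
   = [0.538116 + 0.194727] / 0.470347 = 1.558090
d₂ = d₁ − σ√T = 1.558090 − 0.470347 = 1.087743
N(d₁) = 0.940394,  N(d₂) = 0.861646,  e^(−rT) = 0.919327
E₀ = V₀·N(d₁) − D·e^(−rT)·N(d₂)
   = 597.0033·0.940394 − 348.5588·0.919327·0.861646 = 285.313115
B₀ = V₀ − E₀ = 597.0033 − 285.313115 = 311.690185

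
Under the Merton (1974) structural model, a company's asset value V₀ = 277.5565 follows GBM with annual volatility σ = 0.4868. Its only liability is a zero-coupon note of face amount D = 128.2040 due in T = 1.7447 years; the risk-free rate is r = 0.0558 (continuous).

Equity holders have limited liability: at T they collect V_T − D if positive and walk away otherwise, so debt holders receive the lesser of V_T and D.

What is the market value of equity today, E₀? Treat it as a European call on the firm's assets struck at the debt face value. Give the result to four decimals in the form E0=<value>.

E0=165.7765

d₁ = [ln(V₀/D) + (r + σ²/2)T] / (σ√T)
   = [ln(277.5565/128.2040) + (0.0558 + 0.5·0.4868²)·1.7447] / (0.4868·√1.7447)
   = [0.772402 + 0.304079] / 0.643000 = 1.674153
d₂ = d₁ − σ√T = 1.674153 − 0.643000 = 1.031153
N(d₁) = 0.952950,  N(d₂) = 0.848766,  e^(−rT) = 0.907235
E₀ = V₀·N(d₁) − D·e^(−rT)·N(d₂)
   = 277.5565·0.952950 − 128.2040·0.907235·0.848766 = 165.776548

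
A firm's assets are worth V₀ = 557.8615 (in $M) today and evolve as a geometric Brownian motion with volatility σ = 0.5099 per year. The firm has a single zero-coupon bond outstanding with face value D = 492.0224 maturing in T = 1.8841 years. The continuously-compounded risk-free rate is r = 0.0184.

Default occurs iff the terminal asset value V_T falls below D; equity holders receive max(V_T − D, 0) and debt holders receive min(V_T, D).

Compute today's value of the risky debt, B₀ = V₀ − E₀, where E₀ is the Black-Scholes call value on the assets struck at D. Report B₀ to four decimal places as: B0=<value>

B0=371.6849

d₁ = [ln(V₀/D) + (r + σ²/2)T] / (σ√T)
   = [ln(557.8615/492.0224) + (0.0184 + 0.5·0.5099²)·1.8841] / (0.5099·√1.8841)
   = [0.125586 + 0.279599] / 0.699902 = 0.578917
d₂ = d₁ − σ√T = 0.578917 − 0.699902 = -0.120984
N(d₁) = 0.718677,  N(d₂) = 0.451852,  e^(−rT) = 0.965927
E₀ = V₀·N(d₁) − D·e^(−rT)·N(d₂)
   = 557.8615·0.718677 − 492.0224·0.965927·0.451852 = 186.176580
B₀ = V₀ − E₀ = 557.8615 − 186.176580 = 371.684920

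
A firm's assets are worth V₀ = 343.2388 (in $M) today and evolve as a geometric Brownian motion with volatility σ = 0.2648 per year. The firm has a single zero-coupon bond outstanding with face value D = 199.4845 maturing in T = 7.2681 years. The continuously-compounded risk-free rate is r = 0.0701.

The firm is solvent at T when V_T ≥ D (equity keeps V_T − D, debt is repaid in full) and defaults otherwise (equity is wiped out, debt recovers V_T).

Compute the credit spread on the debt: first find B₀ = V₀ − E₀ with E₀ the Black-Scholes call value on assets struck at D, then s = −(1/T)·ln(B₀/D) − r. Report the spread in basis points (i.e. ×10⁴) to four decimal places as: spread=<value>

spread=50.2853

d₁ = [ln(V₀/D) + (r + σ²/2)T] / (σ√T)
   = [ln(343.2388/199.4845) + (0.0701 + 0.5·0.2648²)·7.2681] / (0.2648·√7.2681)
   = [0.542690 + 0.764310] / 0.713885 = 1.830826
d₂ = d₁ − σ√T = 1.830826 − 0.713885 = 1.116941
N(d₁) = 0.966437,  N(d₂) = 0.867990,  e^(−rT) = 0.600800
E₀ = V₀·N(d₁) − D·e^(−rT)·N(d₂)
   = 343.2388·0.966437 − 199.4845·0.600800·0.867990 = 227.689782
B₀ = V₀ − E₀ = 343.2388 − 227.689782 = 115.549018
spread = −(1/T)·ln(B₀/D) − r = −(1/7.2681)·ln(115.549018/199.4845) − 0.0701 = 0.00502853
in basis points: 0.00502853 × 10⁴ = 50.2853 bp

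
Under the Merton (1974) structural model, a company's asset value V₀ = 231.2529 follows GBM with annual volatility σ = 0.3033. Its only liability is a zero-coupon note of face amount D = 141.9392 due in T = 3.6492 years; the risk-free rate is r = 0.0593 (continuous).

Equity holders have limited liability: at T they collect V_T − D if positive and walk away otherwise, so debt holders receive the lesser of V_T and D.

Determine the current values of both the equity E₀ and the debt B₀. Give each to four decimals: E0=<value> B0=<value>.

d₁ = [ln(V₀/D) + (r + σ²/2)T] / (σ√T)
   = [ln(231.2529/141.9392) + (0.0593 + 0.5·0.3033²)·3.6492] / (0.3033·√3.6492)
   = [0.488113 + 0.384244] / 0.579390 = 1.505647
d₂ = d₁ − σ√T = 1.505647 − 0.579390 = 0.926257
N(d₁) = 0.933921,  N(d₂) = 0.822844,  e^(−rT) = 0.805415
E₀ = V₀·N(d₁) − D·e^(−rT)·N(d₂)
   = 231.2529·0.933921 − 141.9392·0.805415·0.822844 = 121.904497
B₀ = V₀ − E₀ = 231.2529 − 121.904497 = 109.348403

E0=121.9045 B0=109.3484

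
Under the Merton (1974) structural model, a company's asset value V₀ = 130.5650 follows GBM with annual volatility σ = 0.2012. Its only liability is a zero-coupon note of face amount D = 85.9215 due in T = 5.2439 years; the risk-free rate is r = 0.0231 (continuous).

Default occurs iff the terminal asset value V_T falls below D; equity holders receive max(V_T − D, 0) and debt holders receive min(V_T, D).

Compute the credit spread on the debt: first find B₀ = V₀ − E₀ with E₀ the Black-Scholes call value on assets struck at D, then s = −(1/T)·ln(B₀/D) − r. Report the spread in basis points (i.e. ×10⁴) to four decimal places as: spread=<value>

spread=68.4916

d₁ = [ln(V₀/D) + (r + σ²/2)T] / (σ√T)
   = [ln(130.5650/85.9215) + (0.0231 + 0.5·0.2012²)·5.2439] / (0.2012·√5.2439)
   = [0.418437 + 0.227274] / 0.460739 = 1.401469
d₂ = d₁ − σ√T = 1.401469 − 0.460739 = 0.940729
N(d₁) = 0.919463,  N(d₂) = 0.826578,  e^(−rT) = 0.885915
E₀ = V₀·N(d₁) − D·e^(−rT)·N(d₂)
   = 130.5650·0.919463 − 85.9215·0.885915·0.826578 = 57.131248
B₀ = V₀ − E₀ = 130.5650 − 57.131248 = 73.433752
spread = −(1/T)·ln(B₀/D) − r = −(1/5.2439)·ln(73.433752/85.9215) − 0.0231 = 0.00684916
in basis points: 0.00684916 × 10⁴ = 68.4916 bp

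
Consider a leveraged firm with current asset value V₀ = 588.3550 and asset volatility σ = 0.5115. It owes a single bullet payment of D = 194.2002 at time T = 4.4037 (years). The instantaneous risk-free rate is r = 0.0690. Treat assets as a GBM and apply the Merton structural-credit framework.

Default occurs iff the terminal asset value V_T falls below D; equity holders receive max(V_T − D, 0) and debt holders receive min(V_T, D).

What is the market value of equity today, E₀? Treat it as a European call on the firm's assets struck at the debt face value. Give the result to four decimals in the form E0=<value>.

E0=457.4636

d₁ = [ln(V₀/D) + (r + σ²/2)T] / (σ√T)
   = [ln(588.3550/194.2002) + (0.0690 + 0.5·0.5115²)·4.4037] / (0.5115·√4.4037)
   = [1.108441 + 0.879930] / 1.073382 = 1.852435
d₂ = d₁ − σ√T = 1.852435 − 1.073382 = 0.779052
N(d₁) = 0.968018,  N(d₂) = 0.782026,  e^(−rT) = 0.737968
E₀ = V₀·N(d₁) − D·e^(−rT)·N(d₂)
   = 588.3550·0.968018 − 194.2002·0.737968·0.782026 = 457.463613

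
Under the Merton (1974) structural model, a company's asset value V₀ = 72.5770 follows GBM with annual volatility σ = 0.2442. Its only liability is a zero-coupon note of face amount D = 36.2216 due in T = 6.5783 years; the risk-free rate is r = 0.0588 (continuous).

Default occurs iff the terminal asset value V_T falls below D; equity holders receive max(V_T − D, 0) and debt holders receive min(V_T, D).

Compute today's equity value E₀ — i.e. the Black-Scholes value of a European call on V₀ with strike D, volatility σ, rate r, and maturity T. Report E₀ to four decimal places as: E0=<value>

d₁ = [ln(V₀/D) + (r + σ²/2)T] / (σ√T)
   = [ln(72.5770/36.2216) + (0.0588 + 0.5·0.2442²)·6.5783] / (0.2442·√6.5783)
   = [0.694992 + 0.582948] / 0.626329 = 2.040366
d₂ = d₁ − σ√T = 2.040366 − 0.626329 = 1.414037
N(d₁) = 0.979343,  N(d₂) = 0.921325,  e^(−rT) = 0.679224
E₀ = V₀·N(d₁) − D·e^(−rT)·N(d₂)
   = 72.5770·0.979343 − 36.2216·0.679224·0.921325 = 48.410816

E0=48.4108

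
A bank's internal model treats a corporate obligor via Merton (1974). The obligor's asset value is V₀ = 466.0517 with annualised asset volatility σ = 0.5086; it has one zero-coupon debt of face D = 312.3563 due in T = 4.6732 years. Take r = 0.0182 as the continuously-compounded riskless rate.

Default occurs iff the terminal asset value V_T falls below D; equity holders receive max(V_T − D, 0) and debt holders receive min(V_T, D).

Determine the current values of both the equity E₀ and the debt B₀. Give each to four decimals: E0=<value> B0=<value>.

E0=260.0369 B0=206.0148

d₁ = [ln(V₀/D) + (r + σ²/2)T] / (σ√T)
   = [ln(466.0517/312.3563) + (0.0182 + 0.5·0.5086²)·4.6732] / (0.5086·√4.6732)
   = [0.400152 + 0.689470] / 1.099470 = 0.991042
d₂ = d₁ − σ√T = 0.991042 − 1.099470 = -0.108428
N(d₁) = 0.839168,  N(d₂) = 0.456828,  e^(−rT) = 0.918464
E₀ = V₀·N(d₁) − D·e^(−rT)·N(d₂)
   = 466.0517·0.839168 − 312.3563·0.918464·0.456828 = 260.036919
B₀ = V₀ − E₀ = 466.0517 − 260.036919 = 206.014781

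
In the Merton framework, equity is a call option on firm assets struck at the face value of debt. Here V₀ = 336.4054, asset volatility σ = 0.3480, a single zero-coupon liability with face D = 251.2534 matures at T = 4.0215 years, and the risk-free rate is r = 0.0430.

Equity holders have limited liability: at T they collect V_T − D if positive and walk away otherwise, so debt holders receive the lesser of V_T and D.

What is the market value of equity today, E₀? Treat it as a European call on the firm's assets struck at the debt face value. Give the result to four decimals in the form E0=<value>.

d₁ = [ln(V₀/D) + (r + σ²/2)T] / (σ√T)
   = [ln(336.4054/251.2534) + (0.0430 + 0.5·0.3480²)·4.0215] / (0.3480·√4.0215)
   = [0.291855 + 0.416434] / 0.697868 = 1.014933
d₂ = d₁ − σ√T = 1.014933 − 0.697868 = 0.317065
N(d₁) = 0.844931,  N(d₂) = 0.624403,  e^(−rT) = 0.841201
E₀ = V₀·N(d₁) − D·e^(−rT)·N(d₂)
   = 336.4054·0.844931 − 251.2534·0.841201·0.624403 = 152.268947

E0=152.2689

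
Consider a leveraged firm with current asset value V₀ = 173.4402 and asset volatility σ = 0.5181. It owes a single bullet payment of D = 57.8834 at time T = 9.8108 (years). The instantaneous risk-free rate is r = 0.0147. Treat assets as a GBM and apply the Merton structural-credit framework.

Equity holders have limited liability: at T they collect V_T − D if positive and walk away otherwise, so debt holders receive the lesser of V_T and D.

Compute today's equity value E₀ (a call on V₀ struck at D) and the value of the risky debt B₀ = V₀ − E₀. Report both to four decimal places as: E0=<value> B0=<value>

E0=139.3457 B0=34.0945

d₁ = [ln(V₀/D) + (r + σ²/2)T] / (σ√T)
   = [ln(173.4402/57.8834) + (0.0147 + 0.5·0.5181²)·9.8108] / (0.5181·√9.8108)
   = [1.097402 + 1.460964] / 1.622803 = 1.576510
d₂ = d₁ − σ√T = 1.576510 − 1.622803 = -0.046293
N(d₁) = 0.942546,  N(d₂) = 0.481539,  e^(−rT) = 0.865698
E₀ = V₀·N(d₁) − D·e^(−rT)·N(d₂)
   = 173.4402·0.942546 − 57.8834·0.865698·0.481539 = 139.345662
B₀ = V₀ − E₀ = 173.4402 − 139.345662 = 34.094538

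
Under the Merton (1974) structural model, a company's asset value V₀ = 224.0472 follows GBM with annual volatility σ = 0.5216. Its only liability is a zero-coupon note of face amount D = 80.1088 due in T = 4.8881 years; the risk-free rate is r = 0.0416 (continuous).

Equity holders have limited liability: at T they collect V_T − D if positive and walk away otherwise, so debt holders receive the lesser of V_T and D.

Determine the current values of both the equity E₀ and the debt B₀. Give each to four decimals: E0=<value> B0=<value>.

E0=167.8376 B0=56.2096

d₁ = [ln(V₀/D) + (r + σ²/2)T] / (σ√T)
   = [ln(224.0472/80.1088) + (0.0416 + 0.5·0.5216²)·4.8881] / (0.5216·√4.8881)
   = [1.028471 + 0.868289] / 1.153208 = 1.644769
d₂ = d₁ − σ√T = 1.644769 − 1.153208 = 0.491561
N(d₁) = 0.949991,  N(d₂) = 0.688485,  e^(−rT) = 0.815997
E₀ = V₀·N(d₁) − D·e^(−rT)·N(d₂)
   = 224.0472·0.949991 − 80.1088·0.815997·0.688485 = 167.837630
B₀ = V₀ − E₀ = 224.0472 − 167.837630 = 56.209570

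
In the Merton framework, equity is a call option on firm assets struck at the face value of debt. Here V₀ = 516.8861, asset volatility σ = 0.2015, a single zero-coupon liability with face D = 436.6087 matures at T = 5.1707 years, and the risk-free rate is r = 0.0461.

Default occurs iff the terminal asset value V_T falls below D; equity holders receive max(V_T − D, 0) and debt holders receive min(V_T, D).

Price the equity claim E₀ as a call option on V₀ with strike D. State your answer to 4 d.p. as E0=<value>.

d₁ = [ln(V₀/D) + (r + σ²/2)T] / (σ√T)
   = [ln(516.8861/436.6087) + (0.0461 + 0.5·0.2015²)·5.1707] / (0.2015·√5.1707)
   = [0.168785 + 0.343340] / 0.458194 = 1.117704
d₂ = d₁ − σ√T = 1.117704 − 0.458194 = 0.659509
N(d₁) = 0.868153,  N(d₂) = 0.745216,  e^(−rT) = 0.787912
E₀ = V₀·N(d₁) − D·e^(−rT)·N(d₂)
   = 516.8861·0.868153 − 436.6087·0.787912·0.745216 = 192.375376

E0=192.3754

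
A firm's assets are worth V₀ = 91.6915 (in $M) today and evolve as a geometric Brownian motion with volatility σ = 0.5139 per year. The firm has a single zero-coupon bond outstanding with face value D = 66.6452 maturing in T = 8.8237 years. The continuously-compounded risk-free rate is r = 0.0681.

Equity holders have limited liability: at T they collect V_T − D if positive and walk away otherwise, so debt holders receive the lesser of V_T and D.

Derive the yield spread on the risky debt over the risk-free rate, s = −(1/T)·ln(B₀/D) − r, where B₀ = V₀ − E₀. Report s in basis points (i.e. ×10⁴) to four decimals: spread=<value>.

spread=484.8281

d₁ = [ln(V₀/D) + (r + σ²/2)T] / (σ√T)
   = [ln(91.6915/66.6452) + (0.0681 + 0.5·0.5139²)·8.8237] / (0.5139·√8.8237)
   = [0.319047 + 1.766034] / 1.526525 = 1.365900
d₂ = d₁ − σ√T = 1.365900 − 1.526525 = -0.160626
N(d₁) = 0.914015,  N(d₂) = 0.436194,  e^(−rT) = 0.548321
E₀ = V₀·N(d₁) − D·e^(−rT)·N(d₂)
   = 91.6915·0.914015 − 66.6452·0.548321·0.436194 = 67.867552
B₀ = V₀ − E₀ = 91.6915 − 67.867552 = 23.823948
spread = −(1/T)·ln(B₀/D) − r = −(1/8.8237)·ln(23.823948/66.6452) − 0.0681 = 0.04848281
in basis points: 0.04848281 × 10⁴ = 484.8281 bp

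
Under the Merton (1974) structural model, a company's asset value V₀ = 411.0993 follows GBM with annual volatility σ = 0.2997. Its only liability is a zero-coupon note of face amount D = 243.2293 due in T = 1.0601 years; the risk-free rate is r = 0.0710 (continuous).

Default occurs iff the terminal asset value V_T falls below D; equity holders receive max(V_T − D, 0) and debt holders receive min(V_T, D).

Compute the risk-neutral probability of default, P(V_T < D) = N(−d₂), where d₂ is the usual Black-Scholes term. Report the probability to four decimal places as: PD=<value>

PD=0.0367

d₁ = [ln(V₀/D) + (r + σ²/2)T] / (σ√T)
   = [ln(411.0993/243.2293) + (0.0710 + 0.5·0.2997²)·1.0601] / (0.2997·√1.0601)
   = [0.524830 + 0.122876] / 0.308575 = 2.099027
d₂ = d₁ − σ√T = 2.099027 − 0.308575 = 1.790452
risk-neutral PD = N(−d₂) = N(-1.790452) = 0.036691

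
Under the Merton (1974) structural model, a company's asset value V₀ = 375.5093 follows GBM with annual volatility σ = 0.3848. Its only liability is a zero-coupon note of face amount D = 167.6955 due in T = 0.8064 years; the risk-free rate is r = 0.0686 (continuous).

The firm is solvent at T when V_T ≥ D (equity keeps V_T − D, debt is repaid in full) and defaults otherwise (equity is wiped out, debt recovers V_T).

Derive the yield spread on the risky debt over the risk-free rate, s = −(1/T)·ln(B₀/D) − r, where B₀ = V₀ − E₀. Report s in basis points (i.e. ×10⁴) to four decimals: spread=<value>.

d₁ = [ln(V₀/D) + (r + σ²/2)T] / (σ√T)
   = [ln(375.5093/167.6955) + (0.0686 + 0.5·0.3848²)·0.8064] / (0.3848·√0.8064)
   = [0.806133 + 0.115021] / 0.345550 = 2.665767
d₂ = d₁ − σ√T = 2.665767 − 0.345550 = 2.320218
N(d₁) = 0.996159,  N(d₂) = 0.989835,  e^(−rT) = 0.946183
E₀ = V₀·N(d₁) − D·e^(−rT)·N(d₂)
   = 375.5093·0.996159 − 167.6955·0.946183·0.989835 = 217.009249
B₀ = V₀ − E₀ = 375.5093 − 217.009249 = 158.500051
spread = −(1/T)·ln(B₀/D) − r = −(1/0.8064)·ln(158.500051/167.6955) − 0.0686 = 0.00133418
in basis points: 0.00133418 × 10⁴ = 13.3418 bp

spread=13.3418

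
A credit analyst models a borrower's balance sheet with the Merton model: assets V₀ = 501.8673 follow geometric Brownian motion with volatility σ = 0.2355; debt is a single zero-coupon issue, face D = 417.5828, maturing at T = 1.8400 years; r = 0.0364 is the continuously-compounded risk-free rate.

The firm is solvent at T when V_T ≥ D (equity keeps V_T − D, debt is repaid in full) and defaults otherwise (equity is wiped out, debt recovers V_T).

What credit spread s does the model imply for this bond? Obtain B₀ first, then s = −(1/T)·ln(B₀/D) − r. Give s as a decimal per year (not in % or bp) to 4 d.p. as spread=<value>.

spread=0.0247

d₁ = [ln(V₀/D) + (r + σ²/2)T] / (σ√T)
   = [ln(501.8673/417.5828) + (0.0364 + 0.5·0.2355²)·1.8400] / (0.2355·√1.8400)
   = [0.183853 + 0.117999] / 0.319448 = 0.944919
d₂ = d₁ − σ√T = 0.944919 − 0.319448 = 0.625472
N(d₁) = 0.827650,  N(d₂) = 0.734169,  e^(−rT) = 0.935218
E₀ = V₀·N(d₁) − D·e^(−rT)·N(d₂)
   = 501.8673·0.827650 − 417.5828·0.935218·0.734169 = 128.654766
B₀ = V₀ − E₀ = 501.8673 − 128.654766 = 373.212534
spread = −(1/T)·ln(B₀/D) − r = −(1/1.8400)·ln(373.212534/417.5828) − 0.0364 = 0.02465152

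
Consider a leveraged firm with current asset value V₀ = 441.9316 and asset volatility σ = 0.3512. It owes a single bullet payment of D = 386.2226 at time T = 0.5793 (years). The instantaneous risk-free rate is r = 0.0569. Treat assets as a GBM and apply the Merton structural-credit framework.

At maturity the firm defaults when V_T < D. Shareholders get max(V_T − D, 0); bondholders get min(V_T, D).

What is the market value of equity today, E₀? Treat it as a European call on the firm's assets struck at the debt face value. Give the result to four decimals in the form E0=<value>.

d₁ = [ln(V₀/D) + (r + σ²/2)T] / (σ√T)
   = [ln(441.9316/386.2226) + (0.0569 + 0.5·0.3512²)·0.5793] / (0.3512·√0.5793)
   = [0.134741 + 0.068688] / 0.267305 = 0.761039
d₂ = d₁ − σ√T = 0.761039 − 0.267305 = 0.493735
N(d₁) = 0.776683,  N(d₂) = 0.689253,  e^(−rT) = 0.967575
E₀ = V₀·N(d₁) − D·e^(−rT)·N(d₂)
   = 441.9316·0.776683 − 386.2226·0.967575·0.689253 = 85.667325

E0=85.6673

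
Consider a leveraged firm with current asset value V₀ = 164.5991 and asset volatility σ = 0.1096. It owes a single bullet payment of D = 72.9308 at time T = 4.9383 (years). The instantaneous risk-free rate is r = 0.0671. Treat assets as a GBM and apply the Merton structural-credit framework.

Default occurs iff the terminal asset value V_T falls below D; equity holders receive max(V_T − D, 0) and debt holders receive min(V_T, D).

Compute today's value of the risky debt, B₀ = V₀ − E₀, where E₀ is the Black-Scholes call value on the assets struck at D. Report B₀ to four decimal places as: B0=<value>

B0=52.3604

d₁ = [ln(V₀/D) + (r + σ²/2)T] / (σ√T)
   = [ln(164.5991/72.9308) + (0.0671 + 0.5·0.1096²)·4.9383] / (0.1096·√4.9383)
   = [0.814002 + 0.361020] / 0.243556 = 4.824436
d₂ = d₁ − σ√T = 4.824436 − 0.243556 = 4.580880
N(d₁) = 0.999999,  N(d₂) = 0.999998,  e^(−rT) = 0.717947
E₀ = V₀·N(d₁) − D·e^(−rT)·N(d₂)
   = 164.5991·0.999999 − 72.9308·0.717947·0.999998 = 112.238678
B₀ = V₀ − E₀ = 164.5991 − 112.238678 = 52.360422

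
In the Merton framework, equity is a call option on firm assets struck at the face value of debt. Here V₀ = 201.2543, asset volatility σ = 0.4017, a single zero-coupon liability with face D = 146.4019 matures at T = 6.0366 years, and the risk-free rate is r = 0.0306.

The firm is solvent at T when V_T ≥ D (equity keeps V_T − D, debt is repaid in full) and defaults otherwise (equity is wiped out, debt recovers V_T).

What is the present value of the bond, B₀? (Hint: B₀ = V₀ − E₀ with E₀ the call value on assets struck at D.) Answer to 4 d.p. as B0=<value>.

B0=93.4178

d₁ = [ln(V₀/D) + (r + σ²/2)T] / (σ√T)
   = [ln(201.2543/146.4019) + (0.0306 + 0.5·0.4017²)·6.0366] / (0.4017·√6.0366)
   = [0.318214 + 0.671762] / 0.986957 = 1.003059
d₂ = d₁ − σ√T = 1.003059 − 0.986957 = 0.016102
N(d₁) = 0.842084,  N(d₂) = 0.506424,  e^(−rT) = 0.831337
E₀ = V₀·N(d₁) − D·e^(−rT)·N(d₂)
   = 201.2543·0.842084 − 146.4019·0.831337·0.506424 = 107.836503
B₀ = V₀ − E₀ = 201.2543 − 107.836503 = 93.417797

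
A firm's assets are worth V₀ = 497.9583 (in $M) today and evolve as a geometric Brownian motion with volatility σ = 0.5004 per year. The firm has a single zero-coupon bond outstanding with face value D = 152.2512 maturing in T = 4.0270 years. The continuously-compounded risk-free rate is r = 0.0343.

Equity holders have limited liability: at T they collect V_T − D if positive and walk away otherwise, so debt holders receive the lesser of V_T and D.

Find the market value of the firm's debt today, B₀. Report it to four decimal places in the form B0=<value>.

B0=122.2389

d₁ = [ln(V₀/D) + (r + σ²/2)T] / (σ√T)
   = [ln(497.9583/152.2512) + (0.0343 + 0.5·0.5004²)·4.0270] / (0.5004·√4.0270)
   = [1.184985 + 0.642307] / 1.004172 = 1.819700
d₂ = d₁ − σ√T = 1.819700 − 1.004172 = 0.815528
N(d₁) = 0.965598,  N(d₂) = 0.792615,  e^(−rT) = 0.870989
E₀ = V₀·N(d₁) − D·e^(−rT)·N(d₂)
   = 497.9583·0.965598 − 152.2512·0.870989·0.792615 = 375.719413
B₀ = V₀ − E₀ = 497.9583 − 375.719413 = 122.238887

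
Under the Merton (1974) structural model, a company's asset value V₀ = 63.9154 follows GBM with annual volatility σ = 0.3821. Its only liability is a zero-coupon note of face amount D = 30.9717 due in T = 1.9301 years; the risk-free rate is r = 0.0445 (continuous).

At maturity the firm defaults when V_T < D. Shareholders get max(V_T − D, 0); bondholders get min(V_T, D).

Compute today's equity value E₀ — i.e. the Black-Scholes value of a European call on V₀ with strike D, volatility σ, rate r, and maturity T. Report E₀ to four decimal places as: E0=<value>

E0=36.1010

d₁ = [ln(V₀/D) + (r + σ²/2)T] / (σ√T)
   = [ln(63.9154/30.9717) + (0.0445 + 0.5·0.3821²)·1.9301] / (0.3821·√1.9301)
   = [0.724486 + 0.226787] / 0.530844 = 1.792002
d₂ = d₁ − σ√T = 1.792002 − 0.530844 = 1.261158
N(d₁) = 0.963434,  N(d₂) = 0.896374,  e^(−rT) = 0.917696
E₀ = V₀·N(d₁) − D·e^(−rT)·N(d₂)
   = 63.9154·0.963434 − 30.9717·0.917696·0.896374 = 36.100973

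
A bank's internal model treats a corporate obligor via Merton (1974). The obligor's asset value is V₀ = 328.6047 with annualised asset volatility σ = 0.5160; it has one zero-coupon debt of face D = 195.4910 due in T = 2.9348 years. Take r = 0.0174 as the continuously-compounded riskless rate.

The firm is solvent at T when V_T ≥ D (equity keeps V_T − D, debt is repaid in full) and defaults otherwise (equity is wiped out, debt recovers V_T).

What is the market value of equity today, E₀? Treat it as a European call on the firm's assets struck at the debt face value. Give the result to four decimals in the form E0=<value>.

E0=175.2645

d₁ = [ln(V₀/D) + (r + σ²/2)T] / (σ√T)
   = [ln(328.6047/195.4910) + (0.0174 + 0.5·0.5160²)·2.9348] / (0.5160·√2.9348)
   = [0.519341 + 0.441770] / 0.883973 = 1.087263
d₂ = d₁ − σ√T = 1.087263 − 0.883973 = 0.203290
N(d₁) = 0.861540,  N(d₂) = 0.580546,  e^(−rT) = 0.950216
E₀ = V₀·N(d₁) − D·e^(−rT)·N(d₂)
   = 328.6047·0.861540 − 195.4910·0.950216·0.580546 = 175.264521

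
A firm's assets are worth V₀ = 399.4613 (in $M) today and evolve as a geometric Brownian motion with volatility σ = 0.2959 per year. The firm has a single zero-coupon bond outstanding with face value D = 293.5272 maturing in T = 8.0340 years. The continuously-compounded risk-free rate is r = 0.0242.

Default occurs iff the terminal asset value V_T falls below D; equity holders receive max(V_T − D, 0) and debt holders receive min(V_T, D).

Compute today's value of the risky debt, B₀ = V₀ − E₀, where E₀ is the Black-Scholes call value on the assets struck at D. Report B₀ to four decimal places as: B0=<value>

d₁ = [ln(V₀/D) + (r + σ²/2)T] / (σ√T)
   = [ln(399.4613/293.5272) + (0.0242 + 0.5·0.2959²)·8.0340] / (0.2959·√8.0340)
   = [0.308147 + 0.546139] / 0.838708 = 1.018572
d₂ = d₁ − σ√T = 1.018572 − 0.838708 = 0.179864
N(d₁) = 0.845797,  N(d₂) = 0.571370,  e^(−rT) = 0.823310
E₀ = V₀·N(d₁) − D·e^(−rT)·N(d₂)
   = 399.4613·0.845797 − 293.5272·0.823310·0.571370 = 199.783620
B₀ = V₀ − E₀ = 399.4613 − 199.783620 = 199.677680

B0=199.6777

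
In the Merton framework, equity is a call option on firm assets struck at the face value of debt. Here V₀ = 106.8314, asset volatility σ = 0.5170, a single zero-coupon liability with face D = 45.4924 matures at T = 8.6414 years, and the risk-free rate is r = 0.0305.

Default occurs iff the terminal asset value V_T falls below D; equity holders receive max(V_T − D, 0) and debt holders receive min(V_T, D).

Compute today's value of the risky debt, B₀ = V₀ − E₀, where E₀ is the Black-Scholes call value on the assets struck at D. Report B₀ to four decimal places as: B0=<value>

d₁ = [ln(V₀/D) + (r + σ²/2)T] / (σ√T)
   = [ln(106.8314/45.4924) + (0.0305 + 0.5·0.5170²)·8.6414] / (0.5170·√8.6414)
   = [0.853707 + 1.418438] / 1.519787 = 1.495042
d₂ = d₁ − σ√T = 1.495042 − 1.519787 = -0.024744
N(d₁) = 0.932548,  N(d₂) = 0.490129,  e^(−rT) = 0.768309
E₀ = V₀·N(d₁) − D·e^(−rT)·N(d₂)
   = 106.8314·0.932548 − 45.4924·0.768309·0.490129 = 82.494317
B₀ = V₀ − E₀ = 106.8314 − 82.494317 = 24.337083

B0=24.3371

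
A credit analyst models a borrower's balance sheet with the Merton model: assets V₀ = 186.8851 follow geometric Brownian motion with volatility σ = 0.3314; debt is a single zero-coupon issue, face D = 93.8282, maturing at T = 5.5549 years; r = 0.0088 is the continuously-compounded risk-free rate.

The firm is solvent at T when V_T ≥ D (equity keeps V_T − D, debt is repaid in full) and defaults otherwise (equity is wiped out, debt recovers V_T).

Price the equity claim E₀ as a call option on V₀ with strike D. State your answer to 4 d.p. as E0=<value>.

E0=106.4336

d₁ = [ln(V₀/D) + (r + σ²/2)T] / (σ√T)
   = [ln(186.8851/93.8282) + (0.0088 + 0.5·0.3314²)·5.5549] / (0.3314·√5.5549)
   = [0.689029 + 0.353919] / 0.781071 = 1.335279
d₂ = d₁ − σ√T = 1.335279 − 0.781071 = 0.554208
N(d₁) = 0.909107,  N(d₂) = 0.710282,  e^(−rT) = 0.952292
E₀ = V₀·N(d₁) − D·e^(−rT)·N(d₂)
   = 186.8851·0.909107 − 93.8282·0.952292·0.710282 = 106.433635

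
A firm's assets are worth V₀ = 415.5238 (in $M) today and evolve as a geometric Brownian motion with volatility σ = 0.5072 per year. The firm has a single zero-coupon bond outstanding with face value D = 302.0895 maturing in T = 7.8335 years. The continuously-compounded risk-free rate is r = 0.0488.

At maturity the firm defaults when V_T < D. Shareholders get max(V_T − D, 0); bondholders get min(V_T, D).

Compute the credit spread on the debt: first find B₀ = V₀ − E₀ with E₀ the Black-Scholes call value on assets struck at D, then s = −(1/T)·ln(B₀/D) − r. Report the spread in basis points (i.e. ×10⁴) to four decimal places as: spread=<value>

spread=559.6357

d₁ = [ln(V₀/D) + (r + σ²/2)T] / (σ√T)
   = [ln(415.5238/302.0895) + (0.0488 + 0.5·0.5072²)·7.8335] / (0.5072·√7.8335)
   = [0.318817 + 1.389866] / 1.419571 = 1.203661
d₂ = d₁ − σ√T = 1.203661 − 1.419571 = -0.215910
N(d₁) = 0.885640,  N(d₂) = 0.414529,  e^(−rT) = 0.682308
E₀ = V₀·N(d₁) − D·e^(−rT)·N(d₂)
   = 415.5238·0.885640 − 302.0895·0.682308·0.414529 = 282.562526
B₀ = V₀ − E₀ = 415.5238 − 282.562526 = 132.961274
spread = −(1/T)·ln(B₀/D) − r = −(1/7.8335)·ln(132.961274/302.0895) − 0.0488 = 0.05596357
in basis points: 0.05596357 × 10⁴ = 559.6357 bp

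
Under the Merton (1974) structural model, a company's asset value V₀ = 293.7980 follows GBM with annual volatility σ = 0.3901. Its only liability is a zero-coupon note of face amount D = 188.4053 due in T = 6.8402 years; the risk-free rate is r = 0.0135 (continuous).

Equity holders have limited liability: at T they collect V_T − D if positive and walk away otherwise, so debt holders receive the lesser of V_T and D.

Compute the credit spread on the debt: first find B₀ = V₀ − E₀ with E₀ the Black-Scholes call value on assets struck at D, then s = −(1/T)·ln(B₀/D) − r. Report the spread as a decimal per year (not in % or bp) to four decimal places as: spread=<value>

spread=0.0395

d₁ = [ln(V₀/D) + (r + σ²/2)T] / (σ√T)
   = [ln(293.7980/188.4053) + (0.0135 + 0.5·0.3901²)·6.8402] / (0.3901·√6.8402)
   = [0.444297 + 0.612807] / 1.020259 = 1.036113
d₂ = d₁ − σ√T = 1.036113 − 1.020259 = 0.015854
N(d₁) = 0.849925,  N(d₂) = 0.506325,  e^(−rT) = 0.911793
E₀ = V₀·N(d₁) − D·e^(−rT)·N(d₂)
   = 293.7980·0.849925 − 188.4053·0.911793·0.506325 = 162.726579
B₀ = V₀ − E₀ = 293.7980 − 162.726579 = 131.071421
spread = −(1/T)·ln(B₀/D) − r = −(1/6.8402)·ln(131.071421/188.4053) − 0.0135 = 0.03954715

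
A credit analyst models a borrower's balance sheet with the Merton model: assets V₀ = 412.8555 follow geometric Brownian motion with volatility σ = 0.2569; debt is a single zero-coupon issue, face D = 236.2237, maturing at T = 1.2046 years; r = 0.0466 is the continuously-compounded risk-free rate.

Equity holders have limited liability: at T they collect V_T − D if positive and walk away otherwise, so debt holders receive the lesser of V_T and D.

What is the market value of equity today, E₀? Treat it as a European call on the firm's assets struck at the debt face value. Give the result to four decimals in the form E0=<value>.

E0=189.9670

d₁ = [ln(V₀/D) + (r + σ²/2)T] / (σ√T)
   = [ln(412.8555/236.2237) + (0.0466 + 0.5·0.2569²)·1.2046] / (0.2569·√1.2046)
   = [0.558318 + 0.095885] / 0.281959 = 2.320209
d₂ = d₁ − σ√T = 2.320209 − 0.281959 = 2.038250
N(d₁) = 0.989835,  N(d₂) = 0.979238,  e^(−rT) = 0.945412
E₀ = V₀·N(d₁) − D·e^(−rT)·N(d₂)
   = 412.8555·0.989835 − 236.2237·0.945412·0.979238 = 189.967020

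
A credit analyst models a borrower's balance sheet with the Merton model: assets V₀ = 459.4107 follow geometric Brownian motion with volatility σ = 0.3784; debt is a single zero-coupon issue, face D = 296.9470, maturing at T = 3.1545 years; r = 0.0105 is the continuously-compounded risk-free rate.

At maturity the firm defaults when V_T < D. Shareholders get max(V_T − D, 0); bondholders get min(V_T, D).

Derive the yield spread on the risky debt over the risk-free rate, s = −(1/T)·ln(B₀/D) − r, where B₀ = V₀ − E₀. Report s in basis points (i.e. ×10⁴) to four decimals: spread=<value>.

spread=397.7303

d₁ = [ln(V₀/D) + (r + σ²/2)T] / (σ√T)
   = [ln(459.4107/296.9470) + (0.0105 + 0.5·0.3784²)·3.1545] / (0.3784·√3.1545)
   = [0.436391 + 0.258963] / 0.672073 = 1.034641
d₂ = d₁ − σ√T = 1.034641 − 0.672073 = 0.362568
N(d₁) = 0.849582,  N(d₂) = 0.641536,  e^(−rT) = 0.967420
E₀ = V₀·N(d₁) − D·e^(−rT)·N(d₂)
   = 459.4107·0.849582 − 296.9470·0.967420·0.641536 = 206.011176
B₀ = V₀ − E₀ = 459.4107 − 206.011176 = 253.399524
spread = −(1/T)·ln(B₀/D) − r = −(1/3.1545)·ln(253.399524/296.9470) − 0.0105 = 0.03977303
in basis points: 0.03977303 × 10⁴ = 397.7303 bp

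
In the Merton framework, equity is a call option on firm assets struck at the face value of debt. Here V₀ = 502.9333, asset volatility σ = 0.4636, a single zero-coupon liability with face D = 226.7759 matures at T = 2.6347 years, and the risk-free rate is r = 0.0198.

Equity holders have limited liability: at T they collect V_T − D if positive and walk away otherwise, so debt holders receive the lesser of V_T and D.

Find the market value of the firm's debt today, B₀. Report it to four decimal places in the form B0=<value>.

d₁ = [ln(V₀/D) + (r + σ²/2)T] / (σ√T)
   = [ln(502.9333/226.7759) + (0.0198 + 0.5·0.4636²)·2.6347] / (0.4636·√2.6347)
   = [0.796495 + 0.335298] / 0.752504 = 1.504036
d₂ = d₁ − σ√T = 1.504036 − 0.752504 = 0.751532
N(d₁) = 0.933714,  N(d₂) = 0.773834,  e^(−rT) = 0.949170
E₀ = V₀·N(d₁) − D·e^(−rT)·N(d₂)
   = 502.9333·0.933714 − 226.7759·0.949170·0.773834 = 303.028968
B₀ = V₀ − E₀ = 502.9333 − 303.028968 = 199.904332

B0=199.9043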